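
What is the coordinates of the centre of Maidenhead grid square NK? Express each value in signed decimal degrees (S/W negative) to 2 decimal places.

15.00, 90.00

Field N=13, K=10: +13·20° lon, +10·10° lat → SW at lon 80°, lat 10°.
Cell spans 20° lon × 10° lat. Centre is SW corner plus half of each.
latitude 15.00, longitude 90.00.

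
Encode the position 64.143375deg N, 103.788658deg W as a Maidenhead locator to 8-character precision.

DP84cd54

Shift to the Maidenhead origin (180°W, 90°S): lon 76.21134, lat 154.14337.
Field: lon ⌊76.21134/20⌋ = 3 → D; lat ⌊154.14337/10⌋ = 15 → P.
Square: lon ⌊16.21134/2⌋ = 8; lat ⌊4.14337/1⌋ = 4.
Subsquare: lon ⌊0.21134/0.0833333⌋ = 2 → c; lat ⌊0.14337/0.0416667⌋ = 3 → d.
Extended square: lon ⌊0.04468/0.00833333⌋ = 5; lat ⌊0.01837/0.00416667⌋ = 4.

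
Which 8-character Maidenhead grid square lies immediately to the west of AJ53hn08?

Longitude extended square 0; −1 → -1, wraps to 9, carry into subsquare.
Longitude subsquare h = 7; −1 → 6 = g.
The latitude characters are unchanged.

AJ53gn98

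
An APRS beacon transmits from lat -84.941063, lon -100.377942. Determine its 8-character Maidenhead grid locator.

Shift to the Maidenhead origin (180°W, 90°S): lon 79.62206, lat 5.05894.
Field (20°×10°, letters A–R): 79.62206/20 → 3 → D, 5.05894/10 → 0 → A; chars DA.
Square (2°×1°, digits 0–9): 19.62206/2 → 9, 5.05894/1 → 5; chars 95.
Subsquare (5′×2.5′, letters a–x): 1.62206/0.0833333 → 19 → t, 0.05894/0.0416667 → 1 → b; chars tb.
Extended square (30″×15″, digits 0–9): 0.03872/0.00833333 → 4, 0.01727/0.00416667 → 4; chars 44.

DA95tb44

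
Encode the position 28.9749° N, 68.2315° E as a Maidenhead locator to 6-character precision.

Shift to the Maidenhead origin (180°W, 90°S): lon 248.2315, lat 118.9749.
Field (20°×10°, letters A–R): lon ⌊248.2315/20⌋ = 12 → M; lat ⌊118.9749/10⌋ = 11 → L.
Square (2°×1°, digits 0–9): lon ⌊8.2315/2⌋ = 4; lat ⌊8.9749/1⌋ = 8.
Subsquare (5′×2.5′, letters a–x): lon ⌊0.2315/0.0833333⌋ = 2 → c; lat ⌊0.9749/0.0416667⌋ = 23 → x.

ML48cx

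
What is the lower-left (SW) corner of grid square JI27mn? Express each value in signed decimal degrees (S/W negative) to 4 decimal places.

Field J=9, I=8: +9·20° lon, +8·10° lat → SW at lon 0°, lat -10°.
Square 2, 7: +2·2° lon, +7·1° lat → SW at lon 4°, lat -3°.
Subsquare m=12, n=13: +12·0.0833333° lon, +13·0.0416667° lat → SW at lon 5°, lat -2.45833°.
latitude -2.4583, longitude 5.0000.

-2.4583, 5.0000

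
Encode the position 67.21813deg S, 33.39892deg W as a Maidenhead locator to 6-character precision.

HC32hs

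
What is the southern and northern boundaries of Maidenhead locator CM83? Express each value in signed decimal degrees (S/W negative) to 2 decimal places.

33.00, 34.00

Field C=2, M=12: +2·20° lon, +12·10° lat → SW at lon -140°, lat 30°.
Square 8, 3: +8·2° lon, +3·1° lat → SW at lon -124°, lat 33°.
Cell spans 2° lon × 1° lat.
south 33.00, north 34.00.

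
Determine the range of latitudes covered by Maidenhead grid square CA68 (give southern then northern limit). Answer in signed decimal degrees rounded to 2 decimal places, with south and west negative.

Field C=2, A=0: +2·20° lon, +0·10° lat → SW at lon -140°, lat -90°.
Square 6, 8: +6·2° lon, +8·1° lat → SW at lon -128°, lat -82°.
Cell spans 2° lon × 1° lat.
south -82.00, north -81.00.

-82.00, -81.00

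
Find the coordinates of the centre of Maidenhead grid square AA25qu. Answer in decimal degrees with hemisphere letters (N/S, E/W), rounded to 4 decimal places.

84.1458° S, 174.6250° W

Field A=0, A=0: +0·20° lon, +0·10° lat → SW at lon -180°, lat -90°.
Square 2, 5: +2·2° lon, +5·1° lat → SW at lon -176°, lat -85°.
Subsquare q=16, u=20: +16·0.0833333° lon, +20·0.0416667° lat → SW at lon -174.667°, lat -84.1667°.
Cell spans 0.0833333° lon × 0.0416667° lat. Centre is SW corner plus half of each.
latitude 84.1458° S, longitude 174.6250° W.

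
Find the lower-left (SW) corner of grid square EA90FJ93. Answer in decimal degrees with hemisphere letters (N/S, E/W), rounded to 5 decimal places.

Field E=4, A=0: +4·20° lon, +0·10° lat → SW at lon -100°, lat -90°.
Square 9, 0: +9·2° lon, +0·1° lat → SW at lon -82°, lat -90°.
Subsquare f=5, j=9: +5·0.0833333° lon, +9·0.0416667° lat → SW at lon -81.5833°, lat -89.625°.
Extended square 9, 3: +9·0.00833333° lon, +3·0.00416667° lat → SW at lon -81.5083°, lat -89.6125°.
latitude 89.61250° S, longitude 81.50833° W.

89.61250° S, 81.50833° W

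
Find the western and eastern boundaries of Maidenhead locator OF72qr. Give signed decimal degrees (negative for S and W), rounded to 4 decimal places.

115.3333, 115.4167

Field O=14, F=5: +14·20° lon, +5·10° lat → SW at lon 100°, lat -40°.
Square 7, 2: +7·2° lon, +2·1° lat → SW at lon 114°, lat -38°.
Subsquare q=16, r=17: +16·0.0833333° lon, +17·0.0416667° lat → SW at lon 115.333°, lat -37.2917°.
Cell spans 0.0833333° lon × 0.0416667° lat.
west 115.3333, east 115.4167.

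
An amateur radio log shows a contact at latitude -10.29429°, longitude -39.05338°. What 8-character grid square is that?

Add 180° to longitude and 90° to latitude: 140.94662, 79.70571.
Field (20°×10°, letters A–R): 140.94662/20 → 7 → H, 79.70571/10 → 7 → H; chars HH.
Square (2°×1°, digits 0–9): 0.94662/2 → 0, 9.70571/1 → 9; chars 09.
Subsquare (5′×2.5′, letters a–x): 0.94662/0.0833333 → 11 → l, 0.70571/0.0416667 → 16 → q; chars lq.
Extended square (30″×15″, digits 0–9): 0.02995/0.00833333 → 3, 0.03904/0.00416667 → 9; chars 39.

HH09lq39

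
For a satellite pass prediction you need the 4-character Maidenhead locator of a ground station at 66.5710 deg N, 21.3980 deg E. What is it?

Offset from 180°W / 90°S: lon 201.40°, lat 156.57°.
Field: lon ⌊201.40/20⌋ = 10 → K; lat ⌊156.57/10⌋ = 15 → P.
Square: lon ⌊1.40/2⌋ = 0; lat ⌊6.57/1⌋ = 6.

KP06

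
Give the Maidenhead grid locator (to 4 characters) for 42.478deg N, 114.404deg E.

ON72

Add 180° to longitude and 90° to latitude: 294.40, 132.48.
Field: 294.40/20 → 14 → O, 132.48/10 → 13 → N; chars ON.
Square: 14.40/2 → 7, 2.48/1 → 2; chars 72.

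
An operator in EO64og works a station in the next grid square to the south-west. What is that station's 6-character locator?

EO64nf

Longitude subsquare o = 14; −1 → 13 = n.
Latitude subsquare g = 6; −1 → 5 = f.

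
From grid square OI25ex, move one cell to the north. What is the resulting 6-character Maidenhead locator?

OI26ea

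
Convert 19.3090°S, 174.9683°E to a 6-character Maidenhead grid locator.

RH70lq

Add 180° to longitude and 90° to latitude: 354.9683, 70.6910.
Field: lon ⌊354.9683/20⌋ = 17 → R; lat ⌊70.6910/10⌋ = 7 → H.
Square: lon ⌊14.9683/2⌋ = 7; lat ⌊0.6910/1⌋ = 0.
Subsquare: lon ⌊0.9683/0.0833333⌋ = 11 → l; lat ⌊0.6910/0.0416667⌋ = 16 → q.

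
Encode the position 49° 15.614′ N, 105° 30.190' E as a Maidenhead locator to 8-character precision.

ON29sg02

Offset from 180°W / 90°S: lon 285.50317°, lat 139.26023°.
Field (20°×10°, letters A–R): lon ⌊285.50317/20⌋ = 14 → O; lat ⌊139.26023/10⌋ = 13 → N.
Square (2°×1°, digits 0–9): lon ⌊5.50317/2⌋ = 2; lat ⌊9.26023/1⌋ = 9.
Subsquare (5′×2.5′, letters a–x): lon ⌊1.50317/0.0833333⌋ = 18 → s; lat ⌊0.26023/0.0416667⌋ = 6 → g.
Extended square (30″×15″, digits 0–9): lon ⌊0.00317/0.00833333⌋ = 0; lat ⌊0.01023/0.00416667⌋ = 2.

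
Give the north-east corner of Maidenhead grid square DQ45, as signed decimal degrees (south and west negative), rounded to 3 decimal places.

Field D=3, Q=16: +3·20° lon, +16·10° lat → SW at lon -120°, lat 70°.
Square 4, 5: +4·2° lon, +5·1° lat → SW at lon -112°, lat 75°.
Cell spans 2° lon × 1° lat. NE corner is SW corner plus one full cell.
latitude 76.000, longitude -110.000.

76.000, -110.000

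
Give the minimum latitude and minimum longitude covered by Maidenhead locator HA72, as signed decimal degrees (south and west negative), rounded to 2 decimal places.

-88.00, -26.00

Field H=7, A=0: +7·20° lon, +0·10° lat → SW at lon -40°, lat -90°.
Square 7, 2: +7·2° lon, +2·1° lat → SW at lon -26°, lat -88°.
latitude -88.00, longitude -26.00.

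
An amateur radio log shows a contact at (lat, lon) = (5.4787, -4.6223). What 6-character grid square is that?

Offset from 180°W / 90°S: lon 175.3777°, lat 95.4787°.
Field: lon ⌊175.3777/20⌋ = 8 → I; lat ⌊95.4787/10⌋ = 9 → J.
Square: lon ⌊15.3777/2⌋ = 7; lat ⌊5.4787/1⌋ = 5.
Subsquare: lon ⌊1.3777/0.0833333⌋ = 16 → q; lat ⌊0.4787/0.0416667⌋ = 11 → l.

IJ75ql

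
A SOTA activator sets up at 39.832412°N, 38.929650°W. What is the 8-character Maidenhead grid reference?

HM09mt89

Shift to the Maidenhead origin (180°W, 90°S): lon 141.07035, lat 129.83241.
Field: lon ⌊141.07035/20⌋ = 7 → H; lat ⌊129.83241/10⌋ = 12 → M.
Square: lon ⌊1.07035/2⌋ = 0; lat ⌊9.83241/1⌋ = 9.
Subsquare: lon ⌊1.07035/0.0833333⌋ = 12 → m; lat ⌊0.83241/0.0416667⌋ = 19 → t.
Extended square: lon ⌊0.07035/0.00833333⌋ = 8; lat ⌊0.04075/0.00416667⌋ = 9.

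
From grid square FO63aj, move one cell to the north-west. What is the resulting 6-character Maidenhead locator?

Longitude subsquare a = 0; −1 → -1, wraps to 23 = x, carry into square.
Longitude square 6; −1 → 5.
Latitude subsquare j = 9; +1 → 10 = k.

FO53xk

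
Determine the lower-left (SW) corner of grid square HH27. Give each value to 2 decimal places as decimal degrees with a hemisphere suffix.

13.00° S, 36.00° W

Field H=7, H=7: +7·20° lon, +7·10° lat → SW at lon -40°, lat -20°.
Square 2, 7: +2·2° lon, +7·1° lat → SW at lon -36°, lat -13°.
latitude 13.00° S, longitude 36.00° W.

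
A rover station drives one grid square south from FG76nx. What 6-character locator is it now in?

Latitude subsquare x = 23; −1 → 22 = w.
The longitude characters are unchanged.

FG76nw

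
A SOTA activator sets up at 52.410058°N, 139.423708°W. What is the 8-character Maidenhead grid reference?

CO02gj98

Shift to the Maidenhead origin (180°W, 90°S): lon 40.57629, lat 142.41006.
Field: 40.57629/20 → 2 → C, 142.41006/10 → 14 → O; chars CO.
Square: 0.57629/2 → 0, 2.41006/1 → 2; chars 02.
Subsquare: 0.57629/0.0833333 → 6 → g, 0.41006/0.0416667 → 9 → j; chars gj.
Extended square: 0.07629/0.00833333 → 9, 0.03506/0.00416667 → 8; chars 98.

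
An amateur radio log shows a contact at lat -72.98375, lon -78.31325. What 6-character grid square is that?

FB07ua

Offset from 180°W / 90°S: lon 101.6868°, lat 17.0162°.
Field (20°×10°, letters A–R): lon ⌊101.6868/20⌋ = 5 → F; lat ⌊17.0162/10⌋ = 1 → B.
Square (2°×1°, digits 0–9): lon ⌊1.6868/2⌋ = 0; lat ⌊7.0162/1⌋ = 7.
Subsquare (5′×2.5′, letters a–x): lon ⌊1.6868/0.0833333⌋ = 20 → u; lat ⌊0.0162/0.0416667⌋ = 0 → a.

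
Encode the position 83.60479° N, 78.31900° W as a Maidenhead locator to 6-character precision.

FR03uo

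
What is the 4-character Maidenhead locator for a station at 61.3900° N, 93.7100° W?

EP31

Add 180° to longitude and 90° to latitude: 86.29, 151.39.
Field: 86.29/20 → 4 → E, 151.39/10 → 15 → P; chars EP.
Square: 6.29/2 → 3, 1.39/1 → 1; chars 31.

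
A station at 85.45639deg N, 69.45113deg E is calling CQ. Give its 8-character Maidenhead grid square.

MR45rk49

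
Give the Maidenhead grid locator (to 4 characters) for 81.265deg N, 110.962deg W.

Offset from 180°W / 90°S: lon 69.04°, lat 171.26°.
Field: lon ⌊69.04/20⌋ = 3 → D; lat ⌊171.26/10⌋ = 17 → R.
Square: lon ⌊9.04/2⌋ = 4; lat ⌊1.26/1⌋ = 1.

DR41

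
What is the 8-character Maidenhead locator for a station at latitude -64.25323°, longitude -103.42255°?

Add 180° to longitude and 90° to latitude: 76.57745, 25.74677.
Field (20°×10°, letters A–R): lon ⌊76.57745/20⌋ = 3 → D; lat ⌊25.74677/10⌋ = 2 → C.
Square (2°×1°, digits 0–9): lon ⌊16.57745/2⌋ = 8; lat ⌊5.74677/1⌋ = 5.
Subsquare (5′×2.5′, letters a–x): lon ⌊0.57745/0.0833333⌋ = 6 → g; lat ⌊0.74677/0.0416667⌋ = 17 → r.
Extended square (30″×15″, digits 0–9): lon ⌊0.07745/0.00833333⌋ = 9; lat ⌊0.03844/0.00416667⌋ = 9.

DC85gr99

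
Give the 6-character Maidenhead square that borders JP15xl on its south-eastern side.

Longitude subsquare x = 23; +1 → 24, wraps to 0 = a, carry into square.
Longitude square 1; +1 → 2.
Latitude subsquare l = 11; −1 → 10 = k.

JP25ak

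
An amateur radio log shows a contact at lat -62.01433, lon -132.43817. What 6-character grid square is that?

CC37sx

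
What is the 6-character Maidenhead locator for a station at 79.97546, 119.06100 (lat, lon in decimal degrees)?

OQ99mx

Offset from 180°W / 90°S: lon 299.0610°, lat 169.9755°.
Field: lon ⌊299.0610/20⌋ = 14 → O; lat ⌊169.9755/10⌋ = 16 → Q.
Square: lon ⌊19.0610/2⌋ = 9; lat ⌊9.9755/1⌋ = 9.
Subsquare: lon ⌊1.0610/0.0833333⌋ = 12 → m; lat ⌊0.9755/0.0416667⌋ = 23 → x.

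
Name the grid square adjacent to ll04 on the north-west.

KL95

Longitude square 0; −1 → -1, wraps to 9, carry into field.
Longitude field L = 11; −1 → 10 = K.
Latitude square 4; +1 → 5.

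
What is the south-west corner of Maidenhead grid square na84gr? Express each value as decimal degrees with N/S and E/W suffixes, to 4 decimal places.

85.2917° S, 96.5000° E

Field N=13, A=0: +13·20° lon, +0·10° lat → SW at lon 80°, lat -90°.
Square 8, 4: +8·2° lon, +4·1° lat → SW at lon 96°, lat -86°.
Subsquare g=6, r=17: +6·0.0833333° lon, +17·0.0416667° lat → SW at lon 96.5°, lat -85.2917°.
latitude 85.2917° S, longitude 96.5000° E.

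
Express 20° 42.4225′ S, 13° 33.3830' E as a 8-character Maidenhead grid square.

Offset from 180°W / 90°S: lon 193.55638°, lat 69.29296°.
Field: 193.55638/20 → 9 → J, 69.29296/10 → 6 → G; chars JG.
Square: 13.55638/2 → 6, 9.29296/1 → 9; chars 69.
Subsquare: 1.55638/0.0833333 → 18 → s, 0.29296/0.0416667 → 7 → h; chars sh.
Extended square: 0.05638/0.00833333 → 6, 0.00129/0.00416667 → 0; chars 60.

JG69sh60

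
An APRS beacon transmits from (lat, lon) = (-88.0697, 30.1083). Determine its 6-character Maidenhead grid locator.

KA51bw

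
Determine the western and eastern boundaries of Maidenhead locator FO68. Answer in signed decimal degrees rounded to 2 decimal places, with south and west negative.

-68.00, -66.00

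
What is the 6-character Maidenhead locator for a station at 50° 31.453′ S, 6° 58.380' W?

ID69ml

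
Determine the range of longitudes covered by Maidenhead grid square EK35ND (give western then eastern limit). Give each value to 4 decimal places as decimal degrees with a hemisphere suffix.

92.9167° W, 92.8333° W

Field E=4, K=10: +4·20° lon, +10·10° lat → SW at lon -100°, lat 10°.
Square 3, 5: +3·2° lon, +5·1° lat → SW at lon -94°, lat 15°.
Subsquare n=13, d=3: +13·0.0833333° lon, +3·0.0416667° lat → SW at lon -92.9167°, lat 15.125°.
Cell spans 0.0833333° lon × 0.0416667° lat.
west 92.9167° W, east 92.8333° W.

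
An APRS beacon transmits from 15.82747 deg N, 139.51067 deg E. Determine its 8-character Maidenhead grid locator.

Shift to the Maidenhead origin (180°W, 90°S): lon 319.51067, lat 105.82747.
Field (20°×10°, letters A–R): lon ⌊319.51067/20⌋ = 15 → P; lat ⌊105.82747/10⌋ = 10 → K.
Square (2°×1°, digits 0–9): lon ⌊19.51067/2⌋ = 9; lat ⌊5.82747/1⌋ = 5.
Subsquare (5′×2.5′, letters a–x): lon ⌊1.51067/0.0833333⌋ = 18 → s; lat ⌊0.82747/0.0416667⌋ = 19 → t.
Extended square (30″×15″, digits 0–9): lon ⌊0.01067/0.00833333⌋ = 1; lat ⌊0.03580/0.00416667⌋ = 8.

PK95st18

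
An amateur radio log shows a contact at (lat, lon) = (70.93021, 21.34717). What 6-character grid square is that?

KQ00qw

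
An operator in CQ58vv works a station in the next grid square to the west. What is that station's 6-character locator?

CQ58uv

Longitude subsquare v = 21; −1 → 20 = u.
The latitude characters are unchanged.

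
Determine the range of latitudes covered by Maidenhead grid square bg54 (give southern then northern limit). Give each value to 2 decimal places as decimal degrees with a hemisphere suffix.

26.00° S, 25.00° S

Field B=1, G=6: +1·20° lon, +6·10° lat → SW at lon -160°, lat -30°.
Square 5, 4: +5·2° lon, +4·1° lat → SW at lon -150°, lat -26°.
Cell spans 2° lon × 1° lat.
south 26.00° S, north 25.00° S.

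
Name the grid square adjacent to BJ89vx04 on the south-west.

Longitude extended square 0; −1 → -1, wraps to 9, carry into subsquare.
Longitude subsquare v = 21; −1 → 20 = u.
Latitude extended square 4; −1 → 3.

BJ89ux93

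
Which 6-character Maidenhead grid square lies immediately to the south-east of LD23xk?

LD33aj

Longitude subsquare x = 23; +1 → 24, wraps to 0 = a, carry into square.
Longitude square 2; +1 → 3.
Latitude subsquare k = 10; −1 → 9 = j.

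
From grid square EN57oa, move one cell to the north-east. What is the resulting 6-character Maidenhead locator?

EN57pb

Longitude subsquare o = 14; +1 → 15 = p.
Latitude subsquare a = 0; +1 → 1 = b.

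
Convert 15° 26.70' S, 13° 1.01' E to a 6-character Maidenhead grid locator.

JH64mn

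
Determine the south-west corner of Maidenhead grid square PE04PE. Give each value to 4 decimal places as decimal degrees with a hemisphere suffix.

45.8333° S, 121.2500° E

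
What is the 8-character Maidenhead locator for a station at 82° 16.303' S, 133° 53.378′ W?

Offset from 180°W / 90°S: lon 46.11037°, lat 7.72828°.
Field: lon ⌊46.11037/20⌋ = 2 → C; lat ⌊7.72828/10⌋ = 0 → A.
Square: lon ⌊6.11037/2⌋ = 3; lat ⌊7.72828/1⌋ = 7.
Subsquare: lon ⌊0.11037/0.0833333⌋ = 1 → b; lat ⌊0.72828/0.0416667⌋ = 17 → r.
Extended square: lon ⌊0.02703/0.00833333⌋ = 3; lat ⌊0.01995/0.00416667⌋ = 4.

CA37br34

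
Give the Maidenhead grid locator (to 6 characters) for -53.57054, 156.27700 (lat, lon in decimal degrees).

Add 180° to longitude and 90° to latitude: 336.2770, 36.4295.
Field (20°×10°, letters A–R): 336.2770/20 → 16 → Q, 36.4295/10 → 3 → D; chars QD.
Square (2°×1°, digits 0–9): 16.2770/2 → 8, 6.4295/1 → 6; chars 86.
Subsquare (5′×2.5′, letters a–x): 0.2770/0.0833333 → 3 → d, 0.4295/0.0416667 → 10 → k; chars dk.

QD86dk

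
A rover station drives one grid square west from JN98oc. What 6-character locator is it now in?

Longitude subsquare o = 14; −1 → 13 = n.
The latitude characters are unchanged.

JN98nc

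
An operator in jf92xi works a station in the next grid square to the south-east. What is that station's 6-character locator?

Longitude subsquare x = 23; +1 → 24, wraps to 0 = a, carry into square.
Longitude square 9; +1 → 10, wraps to 0, carry into field.
Longitude field J = 9; +1 → 10 = K.
Latitude subsquare i = 8; −1 → 7 = h.

KF02ah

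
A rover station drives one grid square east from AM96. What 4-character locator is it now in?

BM06

Longitude square 9; +1 → 10, wraps to 0, carry into field.
Longitude field A = 0; +1 → 1 = B.
The latitude characters are unchanged.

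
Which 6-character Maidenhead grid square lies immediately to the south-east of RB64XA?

RB73ax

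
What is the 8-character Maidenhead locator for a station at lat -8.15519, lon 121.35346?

PI01qu22

Add 180° to longitude and 90° to latitude: 301.35346, 81.84481.
Field (20°×10°, letters A–R): lon ⌊301.35346/20⌋ = 15 → P; lat ⌊81.84481/10⌋ = 8 → I.
Square (2°×1°, digits 0–9): lon ⌊1.35346/2⌋ = 0; lat ⌊1.84481/1⌋ = 1.
Subsquare (5′×2.5′, letters a–x): lon ⌊1.35346/0.0833333⌋ = 16 → q; lat ⌊0.84481/0.0416667⌋ = 20 → u.
Extended square (30″×15″, digits 0–9): lon ⌊0.02013/0.00833333⌋ = 2; lat ⌊0.01148/0.00416667⌋ = 2.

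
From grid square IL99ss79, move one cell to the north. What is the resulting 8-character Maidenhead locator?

IL99st70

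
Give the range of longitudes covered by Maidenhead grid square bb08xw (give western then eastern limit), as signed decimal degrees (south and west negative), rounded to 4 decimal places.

Field B=1, B=1: +1·20° lon, +1·10° lat → SW at lon -160°, lat -80°.
Square 0, 8: +0·2° lon, +8·1° lat → SW at lon -160°, lat -72°.
Subsquare x=23, w=22: +23·0.0833333° lon, +22·0.0416667° lat → SW at lon -158.083°, lat -71.0833°.
Cell spans 0.0833333° lon × 0.0416667° lat.
west -158.0833, east -158.0000.

-158.0833, -158.0000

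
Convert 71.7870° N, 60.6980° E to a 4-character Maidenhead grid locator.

Add 180° to longitude and 90° to latitude: 240.70, 161.79.
Field: lon ⌊240.70/20⌋ = 12 → M; lat ⌊161.79/10⌋ = 16 → Q.
Square: lon ⌊0.70/2⌋ = 0; lat ⌊1.79/1⌋ = 1.

MQ01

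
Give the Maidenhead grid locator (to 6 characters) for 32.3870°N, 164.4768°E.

RM22fj

Add 180° to longitude and 90° to latitude: 344.4768, 122.3870.
Field: 344.4768/20 → 17 → R, 122.3870/10 → 12 → M; chars RM.
Square: 4.4768/2 → 2, 2.3870/1 → 2; chars 22.
Subsquare: 0.4768/0.0833333 → 5 → f, 0.3870/0.0416667 → 9 → j; chars fj.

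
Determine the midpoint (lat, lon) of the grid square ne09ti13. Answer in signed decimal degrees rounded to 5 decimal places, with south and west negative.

-40.65208, 81.59583

Field N=13, E=4: +13·20° lon, +4·10° lat → SW at lon 80°, lat -50°.
Square 0, 9: +0·2° lon, +9·1° lat → SW at lon 80°, lat -41°.
Subsquare t=19, i=8: +19·0.0833333° lon, +8·0.0416667° lat → SW at lon 81.5833°, lat -40.6667°.
Extended square 1, 3: +1·0.00833333° lon, +3·0.00416667° lat → SW at lon 81.5917°, lat -40.6542°.
Cell spans 0.00833333° lon × 0.00416667° lat. Centre is SW corner plus half of each.
latitude -40.65208, longitude 81.59583.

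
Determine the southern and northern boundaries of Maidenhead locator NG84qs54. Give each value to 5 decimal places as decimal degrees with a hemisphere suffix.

Field N=13, G=6: +13·20° lon, +6·10° lat → SW at lon 80°, lat -30°.
Square 8, 4: +8·2° lon, +4·1° lat → SW at lon 96°, lat -26°.
Subsquare q=16, s=18: +16·0.0833333° lon, +18·0.0416667° lat → SW at lon 97.3333°, lat -25.25°.
Extended square 5, 4: +5·0.00833333° lon, +4·0.00416667° lat → SW at lon 97.375°, lat -25.2333°.
Cell spans 0.00833333° lon × 0.00416667° lat.
south 25.23333° S, north 25.22917° S.

25.23333° S, 25.22917° S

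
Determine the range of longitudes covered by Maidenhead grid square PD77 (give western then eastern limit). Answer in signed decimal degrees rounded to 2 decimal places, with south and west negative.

Field P=15, D=3: +15·20° lon, +3·10° lat → SW at lon 120°, lat -60°.
Square 7, 7: +7·2° lon, +7·1° lat → SW at lon 134°, lat -53°.
Cell spans 2° lon × 1° lat.
west 134.00, east 136.00.

134.00, 136.00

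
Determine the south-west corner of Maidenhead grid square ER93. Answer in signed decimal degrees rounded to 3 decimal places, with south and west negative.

83.000, -82.000

Field E=4, R=17: +4·20° lon, +17·10° lat → SW at lon -100°, lat 80°.
Square 9, 3: +9·2° lon, +3·1° lat → SW at lon -82°, lat 83°.
latitude 83.000, longitude -82.000.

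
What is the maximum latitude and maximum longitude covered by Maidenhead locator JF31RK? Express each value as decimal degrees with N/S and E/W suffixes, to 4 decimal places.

Field J=9, F=5: +9·20° lon, +5·10° lat → SW at lon 0°, lat -40°.
Square 3, 1: +3·2° lon, +1·1° lat → SW at lon 6°, lat -39°.
Subsquare r=17, k=10: +17·0.0833333° lon, +10·0.0416667° lat → SW at lon 7.41667°, lat -38.5833°.
Cell spans 0.0833333° lon × 0.0416667° lat. NE corner is SW corner plus one full cell.
latitude 38.5417° S, longitude 7.5000° E.

38.5417° S, 7.5000° E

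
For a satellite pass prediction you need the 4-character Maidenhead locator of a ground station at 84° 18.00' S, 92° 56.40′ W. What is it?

EA35

Offset from 180°W / 90°S: lon 87.06°, lat 5.70°.
Field: 87.06/20 → 4 → E, 5.70/10 → 0 → A; chars EA.
Square: 7.06/2 → 3, 5.70/1 → 5; chars 35.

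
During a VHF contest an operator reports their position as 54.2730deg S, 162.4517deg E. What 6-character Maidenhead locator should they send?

RD15fr

Shift to the Maidenhead origin (180°W, 90°S): lon 342.4517, lat 35.7270.
Field: 342.4517/20 → 17 → R, 35.7270/10 → 3 → D; chars RD.
Square: 2.4517/2 → 1, 5.7270/1 → 5; chars 15.
Subsquare: 0.4517/0.0833333 → 5 → f, 0.7270/0.0416667 → 17 → r; chars fr.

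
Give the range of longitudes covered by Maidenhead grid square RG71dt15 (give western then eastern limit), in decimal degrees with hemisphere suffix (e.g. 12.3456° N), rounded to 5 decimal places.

174.25833° E, 174.26667° E

Field R=17, G=6: +17·20° lon, +6·10° lat → SW at lon 160°, lat -30°.
Square 7, 1: +7·2° lon, +1·1° lat → SW at lon 174°, lat -29°.
Subsquare d=3, t=19: +3·0.0833333° lon, +19·0.0416667° lat → SW at lon 174.25°, lat -28.2083°.
Extended square 1, 5: +1·0.00833333° lon, +5·0.00416667° lat → SW at lon 174.258°, lat -28.1875°.
Cell spans 0.00833333° lon × 0.00416667° lat.
west 174.25833° E, east 174.26667° E.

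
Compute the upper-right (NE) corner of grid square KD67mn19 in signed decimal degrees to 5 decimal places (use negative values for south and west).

-52.41667, 33.01667

Field K=10, D=3: +10·20° lon, +3·10° lat → SW at lon 20°, lat -60°.
Square 6, 7: +6·2° lon, +7·1° lat → SW at lon 32°, lat -53°.
Subsquare m=12, n=13: +12·0.0833333° lon, +13·0.0416667° lat → SW at lon 33°, lat -52.4583°.
Extended square 1, 9: +1·0.00833333° lon, +9·0.00416667° lat → SW at lon 33.0083°, lat -52.4208°.
Cell spans 0.00833333° lon × 0.00416667° lat. NE corner is SW corner plus one full cell.
latitude -52.41667, longitude 33.01667.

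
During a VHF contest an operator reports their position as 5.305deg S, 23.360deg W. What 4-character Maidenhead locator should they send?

Offset from 180°W / 90°S: lon 156.64°, lat 84.69°.
Field: lon ⌊156.64/20⌋ = 7 → H; lat ⌊84.69/10⌋ = 8 → I.
Square: lon ⌊16.64/2⌋ = 8; lat ⌊4.69/1⌋ = 4.

HI84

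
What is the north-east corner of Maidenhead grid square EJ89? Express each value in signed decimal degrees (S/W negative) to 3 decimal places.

10.000, -82.000

Field E=4, J=9: +4·20° lon, +9·10° lat → SW at lon -100°, lat 0°.
Square 8, 9: +8·2° lon, +9·1° lat → SW at lon -84°, lat 9°.
Cell spans 2° lon × 1° lat. NE corner is SW corner plus one full cell.
latitude 10.000, longitude -82.000.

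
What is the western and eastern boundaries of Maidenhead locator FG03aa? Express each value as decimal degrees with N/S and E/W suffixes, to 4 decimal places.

80.0000° W, 79.9167° W

Field F=5, G=6: +5·20° lon, +6·10° lat → SW at lon -80°, lat -30°.
Square 0, 3: +0·2° lon, +3·1° lat → SW at lon -80°, lat -27°.
Subsquare a=0, a=0: +0·0.0833333° lon, +0·0.0416667° lat → SW at lon -80°, lat -27°.
Cell spans 0.0833333° lon × 0.0416667° lat.
west 80.0000° W, east 79.9167° W.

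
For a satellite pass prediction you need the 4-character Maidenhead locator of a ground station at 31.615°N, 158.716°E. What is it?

QM91

Shift to the Maidenhead origin (180°W, 90°S): lon 338.72, lat 121.61.
Field (20°×10°, letters A–R): 338.72/20 → 16 → Q, 121.61/10 → 12 → M; chars QM.
Square (2°×1°, digits 0–9): 18.72/2 → 9, 1.61/1 → 1; chars 91.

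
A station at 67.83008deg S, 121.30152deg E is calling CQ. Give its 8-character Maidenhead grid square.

Offset from 180°W / 90°S: lon 301.30152°, lat 22.16992°.
Field: 301.30152/20 → 15 → P, 22.16992/10 → 2 → C; chars PC.
Square: 1.30152/2 → 0, 2.16992/1 → 2; chars 02.
Subsquare: 1.30152/0.0833333 → 15 → p, 0.16992/0.0416667 → 4 → e; chars pe.
Extended square: 0.05152/0.00833333 → 6, 0.00325/0.00416667 → 0; chars 60.

PC02pe60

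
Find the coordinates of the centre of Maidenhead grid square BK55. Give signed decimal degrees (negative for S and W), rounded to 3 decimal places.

15.500, -149.000

Field B=1, K=10: +1·20° lon, +10·10° lat → SW at lon -160°, lat 10°.
Square 5, 5: +5·2° lon, +5·1° lat → SW at lon -150°, lat 15°.
Cell spans 2° lon × 1° lat. Centre is SW corner plus half of each.
latitude 15.500, longitude -149.000.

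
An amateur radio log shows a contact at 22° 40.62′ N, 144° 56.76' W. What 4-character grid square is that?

BL72

Shift to the Maidenhead origin (180°W, 90°S): lon 35.05, lat 112.68.
Field: lon ⌊35.05/20⌋ = 1 → B; lat ⌊112.68/10⌋ = 11 → L.
Square: lon ⌊15.05/2⌋ = 7; lat ⌊2.68/1⌋ = 2.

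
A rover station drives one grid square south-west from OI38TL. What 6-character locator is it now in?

Longitude subsquare t = 19; −1 → 18 = s.
Latitude subsquare l = 11; −1 → 10 = k.

OI38sk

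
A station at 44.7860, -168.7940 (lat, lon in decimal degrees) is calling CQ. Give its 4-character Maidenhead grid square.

AN54

Offset from 180°W / 90°S: lon 11.21°, lat 134.79°.
Field: 11.21/20 → 0 → A, 134.79/10 → 13 → N; chars AN.
Square: 11.21/2 → 5, 4.79/1 → 4; chars 54.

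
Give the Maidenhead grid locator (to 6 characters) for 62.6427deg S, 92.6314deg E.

Shift to the Maidenhead origin (180°W, 90°S): lon 272.6314, lat 27.3573.
Field: lon ⌊272.6314/20⌋ = 13 → N; lat ⌊27.3573/10⌋ = 2 → C.
Square: lon ⌊12.6314/2⌋ = 6; lat ⌊7.3573/1⌋ = 7.
Subsquare: lon ⌊0.6314/0.0833333⌋ = 7 → h; lat ⌊0.3573/0.0416667⌋ = 8 → i.

NC67hi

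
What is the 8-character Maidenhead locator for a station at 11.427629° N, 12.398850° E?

JK61ek72

Add 180° to longitude and 90° to latitude: 192.39885, 101.42763.
Field: 192.39885/20 → 9 → J, 101.42763/10 → 10 → K; chars JK.
Square: 12.39885/2 → 6, 1.42763/1 → 1; chars 61.
Subsquare: 0.39885/0.0833333 → 4 → e, 0.42763/0.0416667 → 10 → k; chars ek.
Extended square: 0.06552/0.00833333 → 7, 0.01096/0.00416667 → 2; chars 72.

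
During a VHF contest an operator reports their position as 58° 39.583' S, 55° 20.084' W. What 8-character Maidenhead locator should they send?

GD21hi91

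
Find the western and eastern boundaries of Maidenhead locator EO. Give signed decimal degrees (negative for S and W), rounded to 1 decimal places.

Field E=4, O=14: +4·20° lon, +14·10° lat → SW at lon -100°, lat 50°.
Cell spans 20° lon × 10° lat.
west -100.0, east -80.0.

-100.0, -80.0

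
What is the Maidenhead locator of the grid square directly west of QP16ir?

QP16hr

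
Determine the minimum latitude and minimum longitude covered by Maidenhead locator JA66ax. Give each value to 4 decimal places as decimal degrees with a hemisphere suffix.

83.0417° S, 12.0000° E

Field J=9, A=0: +9·20° lon, +0·10° lat → SW at lon 0°, lat -90°.
Square 6, 6: +6·2° lon, +6·1° lat → SW at lon 12°, lat -84°.
Subsquare a=0, x=23: +0·0.0833333° lon, +23·0.0416667° lat → SW at lon 12°, lat -83.0417°.
latitude 83.0417° S, longitude 12.0000° E.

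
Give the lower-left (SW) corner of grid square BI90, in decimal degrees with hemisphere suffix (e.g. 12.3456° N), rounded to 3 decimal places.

Field B=1, I=8: +1·20° lon, +8·10° lat → SW at lon -160°, lat -10°.
Square 9, 0: +9·2° lon, +0·1° lat → SW at lon -142°, lat -10°.
latitude 10.000° S, longitude 142.000° W.

10.000° S, 142.000° W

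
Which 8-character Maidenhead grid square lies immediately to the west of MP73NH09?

Longitude extended square 0; −1 → -1, wraps to 9, carry into subsquare.
Longitude subsquare n = 13; −1 → 12 = m.
The latitude characters are unchanged.

MP73mh99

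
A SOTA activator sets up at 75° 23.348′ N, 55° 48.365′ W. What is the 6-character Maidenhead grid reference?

Add 180° to longitude and 90° to latitude: 124.1939, 165.3891.
Field: lon ⌊124.1939/20⌋ = 6 → G; lat ⌊165.3891/10⌋ = 16 → Q.
Square: lon ⌊4.1939/2⌋ = 2; lat ⌊5.3891/1⌋ = 5.
Subsquare: lon ⌊0.1939/0.0833333⌋ = 2 → c; lat ⌊0.3891/0.0416667⌋ = 9 → j.

GQ25cj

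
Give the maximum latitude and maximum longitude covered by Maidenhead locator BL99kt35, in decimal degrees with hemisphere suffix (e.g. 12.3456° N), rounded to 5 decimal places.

29.81667° N, 141.13333° W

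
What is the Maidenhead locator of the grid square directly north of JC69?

Latitude square 9; +1 → 10, wraps to 0, carry into field.
Latitude field C = 2; +1 → 3 = D.
The longitude characters are unchanged.

JD60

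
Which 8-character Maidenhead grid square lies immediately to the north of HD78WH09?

Latitude extended square 9; +1 → 10, wraps to 0, carry into subsquare.
Latitude subsquare h = 7; +1 → 8 = i.
The longitude characters are unchanged.

HD78wi00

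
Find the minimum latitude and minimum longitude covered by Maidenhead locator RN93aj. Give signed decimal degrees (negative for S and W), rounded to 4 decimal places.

43.3750, 178.0000

Field R=17, N=13: +17·20° lon, +13·10° lat → SW at lon 160°, lat 40°.
Square 9, 3: +9·2° lon, +3·1° lat → SW at lon 178°, lat 43°.
Subsquare a=0, j=9: +0·0.0833333° lon, +9·0.0416667° lat → SW at lon 178°, lat 43.375°.
latitude 43.3750, longitude 178.0000.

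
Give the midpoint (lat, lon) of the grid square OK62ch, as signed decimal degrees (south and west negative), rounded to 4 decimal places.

12.3125, 112.2083

Field O=14, K=10: +14·20° lon, +10·10° lat → SW at lon 100°, lat 10°.
Square 6, 2: +6·2° lon, +2·1° lat → SW at lon 112°, lat 12°.
Subsquare c=2, h=7: +2·0.0833333° lon, +7·0.0416667° lat → SW at lon 112.167°, lat 12.2917°.
Cell spans 0.0833333° lon × 0.0416667° lat. Centre is SW corner plus half of each.
latitude 12.3125, longitude 112.2083.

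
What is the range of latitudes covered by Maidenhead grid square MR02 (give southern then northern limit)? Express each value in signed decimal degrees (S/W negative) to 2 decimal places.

82.00, 83.00

Field M=12, R=17: +12·20° lon, +17·10° lat → SW at lon 60°, lat 80°.
Square 0, 2: +0·2° lon, +2·1° lat → SW at lon 60°, lat 82°.
Cell spans 2° lon × 1° lat.
south 82.00, north 83.00.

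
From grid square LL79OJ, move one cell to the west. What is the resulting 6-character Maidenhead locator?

LL79nj

Longitude subsquare o = 14; −1 → 13 = n.
The latitude characters are unchanged.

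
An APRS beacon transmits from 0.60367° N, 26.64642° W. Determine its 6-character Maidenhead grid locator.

HJ60qo

Shift to the Maidenhead origin (180°W, 90°S): lon 153.3536, lat 90.6037.
Field (20°×10°, letters A–R): lon ⌊153.3536/20⌋ = 7 → H; lat ⌊90.6037/10⌋ = 9 → J.
Square (2°×1°, digits 0–9): lon ⌊13.3536/2⌋ = 6; lat ⌊0.6037/1⌋ = 0.
Subsquare (5′×2.5′, letters a–x): lon ⌊1.3536/0.0833333⌋ = 16 → q; lat ⌊0.6037/0.0416667⌋ = 14 → o.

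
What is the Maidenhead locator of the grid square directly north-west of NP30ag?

NP20xh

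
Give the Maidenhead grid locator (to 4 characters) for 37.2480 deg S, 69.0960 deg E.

Shift to the Maidenhead origin (180°W, 90°S): lon 249.10, lat 52.75.
Field: lon ⌊249.10/20⌋ = 12 → M; lat ⌊52.75/10⌋ = 5 → F.
Square: lon ⌊9.10/2⌋ = 4; lat ⌊2.75/1⌋ = 2.

MF42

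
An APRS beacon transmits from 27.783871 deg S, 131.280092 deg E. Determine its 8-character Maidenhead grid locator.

Add 180° to longitude and 90° to latitude: 311.28009, 62.21613.
Field: lon ⌊311.28009/20⌋ = 15 → P; lat ⌊62.21613/10⌋ = 6 → G.
Square: lon ⌊11.28009/2⌋ = 5; lat ⌊2.21613/1⌋ = 2.
Subsquare: lon ⌊1.28009/0.0833333⌋ = 15 → p; lat ⌊0.21613/0.0416667⌋ = 5 → f.
Extended square: lon ⌊0.03009/0.00833333⌋ = 3; lat ⌊0.00780/0.00416667⌋ = 1.

PG52pf31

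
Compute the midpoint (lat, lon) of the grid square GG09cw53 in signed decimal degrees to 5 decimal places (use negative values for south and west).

Field G=6, G=6: +6·20° lon, +6·10° lat → SW at lon -60°, lat -30°.
Square 0, 9: +0·2° lon, +9·1° lat → SW at lon -60°, lat -21°.
Subsquare c=2, w=22: +2·0.0833333° lon, +22·0.0416667° lat → SW at lon -59.8333°, lat -20.0833°.
Extended square 5, 3: +5·0.00833333° lon, +3·0.00416667° lat → SW at lon -59.7917°, lat -20.0708°.
Cell spans 0.00833333° lon × 0.00416667° lat. Centre is SW corner plus half of each.
latitude -20.06875, longitude -59.78750.

-20.06875, -59.78750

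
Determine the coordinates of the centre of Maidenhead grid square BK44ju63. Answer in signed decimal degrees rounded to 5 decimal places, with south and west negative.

14.84792, -151.19583

Field B=1, K=10: +1·20° lon, +10·10° lat → SW at lon -160°, lat 10°.
Square 4, 4: +4·2° lon, +4·1° lat → SW at lon -152°, lat 14°.
Subsquare j=9, u=20: +9·0.0833333° lon, +20·0.0416667° lat → SW at lon -151.25°, lat 14.8333°.
Extended square 6, 3: +6·0.00833333° lon, +3·0.00416667° lat → SW at lon -151.2°, lat 14.8458°.
Cell spans 0.00833333° lon × 0.00416667° lat. Centre is SW corner plus half of each.
latitude 14.84792, longitude -151.19583.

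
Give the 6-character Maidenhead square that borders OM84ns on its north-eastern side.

OM84ot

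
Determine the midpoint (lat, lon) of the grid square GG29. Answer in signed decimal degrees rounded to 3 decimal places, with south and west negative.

-20.500, -55.000

Field G=6, G=6: +6·20° lon, +6·10° lat → SW at lon -60°, lat -30°.
Square 2, 9: +2·2° lon, +9·1° lat → SW at lon -56°, lat -21°.
Cell spans 2° lon × 1° lat. Centre is SW corner plus half of each.
latitude -20.500, longitude -55.000.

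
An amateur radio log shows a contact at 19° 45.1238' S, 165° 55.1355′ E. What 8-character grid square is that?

Add 180° to longitude and 90° to latitude: 345.91893, 70.24794.
Field (20°×10°, letters A–R): 345.91893/20 → 17 → R, 70.24794/10 → 7 → H; chars RH.
Square (2°×1°, digits 0–9): 5.91893/2 → 2, 0.24794/1 → 0; chars 20.
Subsquare (5′×2.5′, letters a–x): 1.91893/0.0833333 → 23 → x, 0.24794/0.0416667 → 5 → f; chars xf.
Extended square (30″×15″, digits 0–9): 0.00226/0.00833333 → 0, 0.03960/0.00416667 → 9; chars 09.

RH20xf09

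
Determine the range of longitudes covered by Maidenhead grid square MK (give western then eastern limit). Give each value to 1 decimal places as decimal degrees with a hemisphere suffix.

60.0° E, 80.0° E

Field M=12, K=10: +12·20° lon, +10·10° lat → SW at lon 60°, lat 10°.
Cell spans 20° lon × 10° lat.
west 60.0° E, east 80.0° E.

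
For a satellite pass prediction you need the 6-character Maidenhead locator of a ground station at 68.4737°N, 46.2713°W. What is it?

GP68ul

Shift to the Maidenhead origin (180°W, 90°S): lon 133.7287, lat 158.4737.
Field: lon ⌊133.7287/20⌋ = 6 → G; lat ⌊158.4737/10⌋ = 15 → P.
Square: lon ⌊13.7287/2⌋ = 6; lat ⌊8.4737/1⌋ = 8.
Subsquare: lon ⌊1.7287/0.0833333⌋ = 20 → u; lat ⌊0.4737/0.0416667⌋ = 11 → l.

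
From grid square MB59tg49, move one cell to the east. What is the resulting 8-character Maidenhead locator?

Longitude extended square 4; +1 → 5.
The latitude characters are unchanged.

MB59tg59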